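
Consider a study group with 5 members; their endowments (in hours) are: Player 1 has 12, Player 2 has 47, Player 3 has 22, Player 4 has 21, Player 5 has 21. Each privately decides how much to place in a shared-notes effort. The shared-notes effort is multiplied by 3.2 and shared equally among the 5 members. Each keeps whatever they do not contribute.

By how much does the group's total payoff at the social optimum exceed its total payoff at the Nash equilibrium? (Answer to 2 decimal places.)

The private return per contributed unit is 3.2/5 = 0.6400 < 1 for every player regardless of endowment, so the Nash equilibrium is zero contribution and the group total is Σ E_j = 12 + 47 + 22 + 21 + 21 = 123.
Each contributed unit returns 3.200 to the group, so the social optimum is full contribution by everyone: group total = 3.200 × 123 = 393.60.
Efficiency loss = (3.200 − 1) × 123 = 270.60.

270.60 hours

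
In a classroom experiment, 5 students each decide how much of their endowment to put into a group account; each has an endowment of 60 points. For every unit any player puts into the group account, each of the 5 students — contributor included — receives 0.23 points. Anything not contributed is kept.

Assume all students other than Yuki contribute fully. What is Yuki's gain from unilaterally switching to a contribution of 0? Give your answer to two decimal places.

46.20 points

Switching from a contribution of 60 to 0 lets Yuki keep an extra 60 points, but lowers the group account by 60, which costs Yuki their own share of that drop: 0.23 × 60 = 13.80.
Net gain = 60 − 13.80 = 46.20. The private return per contributed unit (0.23) is below 1, so free-riding is indeed the best response regardless of what the others do.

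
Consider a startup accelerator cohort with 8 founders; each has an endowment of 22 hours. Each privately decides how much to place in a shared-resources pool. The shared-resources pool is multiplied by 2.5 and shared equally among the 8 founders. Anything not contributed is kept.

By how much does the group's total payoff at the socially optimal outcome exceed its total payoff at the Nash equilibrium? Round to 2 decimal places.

264.00 hours

Each contributed unit returns 2.5/8 = 0.3125 to its contributor — below 1 — so contributing 0 is dominant for every player. At the Nash equilibrium everyone keeps their 22, and the group total is 8 × 22 = 176.
Each contributed unit returns 2.500 to the group as a whole (0.3125 to each of 8 players), which exceeds 1, so the social optimum is full contribution: group total = 2.500 × 176 = 440.00.
Efficiency loss = 440.00 − 176 = 264.00.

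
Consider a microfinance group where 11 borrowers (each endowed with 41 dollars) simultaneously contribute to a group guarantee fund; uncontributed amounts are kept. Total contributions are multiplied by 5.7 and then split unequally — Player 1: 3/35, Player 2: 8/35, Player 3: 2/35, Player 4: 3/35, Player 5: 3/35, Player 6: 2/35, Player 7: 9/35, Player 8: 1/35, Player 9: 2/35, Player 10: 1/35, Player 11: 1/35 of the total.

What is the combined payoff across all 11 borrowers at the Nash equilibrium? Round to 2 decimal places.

836.40 dollars

For player j, contributing a unit is worthwhile iff 5.7 × (j's share) ≥ 1, i.e. iff j's share is at least 0.1754.
The shares above 0.1754 belong to Player 2 and Player 7, contributing 41 each; the remaining 9 contribute 0. Total contributed: 82.
The group guarantee fund pays out 5.7 × 82 = 467.40 in total (split across the unequal shares, but the aggregate is all that matters for the group sum).
The 9 free-riders keep 41 each, adding 369. Group total = 369 + 467.40 = 836.40.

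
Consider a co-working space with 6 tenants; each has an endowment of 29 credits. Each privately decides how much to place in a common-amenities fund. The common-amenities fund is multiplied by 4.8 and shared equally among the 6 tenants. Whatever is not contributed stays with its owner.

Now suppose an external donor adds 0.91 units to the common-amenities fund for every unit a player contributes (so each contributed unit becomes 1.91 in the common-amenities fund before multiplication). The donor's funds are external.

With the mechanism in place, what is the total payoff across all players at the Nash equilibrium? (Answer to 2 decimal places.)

1595.23 credits

With the mechanism, a contributed unit returns 4.8 × 1.91 / 6 = 1.5280 per unit of net cost to the contributor — now above 1 — so contributing fully is weakly dominant for every player.
At the Nash equilibrium everyone contributes 29. Group total payoff = 4.8 × 1.91 × 174 = 1595.23.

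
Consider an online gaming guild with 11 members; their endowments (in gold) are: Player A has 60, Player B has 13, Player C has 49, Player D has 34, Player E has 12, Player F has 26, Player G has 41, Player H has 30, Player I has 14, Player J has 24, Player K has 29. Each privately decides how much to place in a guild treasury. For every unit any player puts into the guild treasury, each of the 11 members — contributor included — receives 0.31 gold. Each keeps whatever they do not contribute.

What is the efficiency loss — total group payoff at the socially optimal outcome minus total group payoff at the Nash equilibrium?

The private return per contributed unit is 0.31 < 1 for everyone, so the Nash equilibrium is zero contribution and the group total is Σ E_j = 60 + 13 + 49 + 34 + 12 + 26 + 41 + 30 + 14 + 24 + 29 = 332.
Each contributed unit returns 3.410 to the group, so the social optimum is full contribution by everyone: group total = 3.410 × 332 = 1132.12.
Efficiency loss = (3.410 − 1) × 332 = 800.12.

800.12 gold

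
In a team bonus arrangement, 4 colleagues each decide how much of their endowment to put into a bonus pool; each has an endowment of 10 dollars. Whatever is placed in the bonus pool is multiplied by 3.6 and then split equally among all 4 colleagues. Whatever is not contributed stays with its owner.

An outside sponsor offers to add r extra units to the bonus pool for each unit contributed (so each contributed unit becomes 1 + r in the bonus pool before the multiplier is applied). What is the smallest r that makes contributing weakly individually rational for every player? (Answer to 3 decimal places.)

With matching at rate r, one contributed unit becomes (1 + r) in the bonus pool and returns 3.6 × (1 + r) / 4 to the contributor.
Setting this equal to 1: 1 + r = 4/3.6 = 1.1111.
So the minimum matching rate is r = 1.1111 − 1 = 0.111.

0.111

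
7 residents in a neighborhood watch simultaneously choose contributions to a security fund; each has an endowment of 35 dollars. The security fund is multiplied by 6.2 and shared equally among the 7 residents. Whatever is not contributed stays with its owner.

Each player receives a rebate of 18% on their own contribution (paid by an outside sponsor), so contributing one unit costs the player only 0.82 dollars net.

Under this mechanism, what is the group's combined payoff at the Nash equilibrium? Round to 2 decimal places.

Under the mechanism each unit contributed yields (6.2/7) / 0.82 = 1.0801 back to its contributor per unit of net cost, which exceeds 1, making full contribution the dominant choice for everyone.
So the Nash equilibrium is full contribution by all 7; the group earns 7 × (35 × 0.18 + 6.2 × 35) = 1563.10.

1563.10 dollars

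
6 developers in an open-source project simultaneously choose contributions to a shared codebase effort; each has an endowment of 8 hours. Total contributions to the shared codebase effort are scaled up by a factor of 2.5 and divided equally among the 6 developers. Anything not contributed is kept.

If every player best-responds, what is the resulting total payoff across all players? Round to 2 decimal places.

Each contributed unit returns 2.5/6 = 0.4167 to its contributor — below 1 — so contributing 0 is dominant for every player. At the Nash equilibrium everyone keeps their 8, and the group total is 6 × 8 = 48.

48.00 hours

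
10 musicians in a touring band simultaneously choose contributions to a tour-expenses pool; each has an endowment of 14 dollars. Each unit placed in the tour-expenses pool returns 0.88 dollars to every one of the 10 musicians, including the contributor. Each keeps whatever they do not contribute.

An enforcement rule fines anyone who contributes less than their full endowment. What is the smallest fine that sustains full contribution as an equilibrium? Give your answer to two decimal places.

Given the others contribute fully, the best deviation is to contribute 0 (any partial contribution still incurs the fine and gives up units whose private return 0.88 is below 1).
Deviating from 14 to 0 saves 14 dollars but forfeits the deviator's share of the drop in the tour-expenses pool: 0.88 × 14 = 12.32.
So the deviation gain is 14 − 12.32 = 1.68, and the fine must be at least 1.68 dollars to wipe it out.

1.68 dollars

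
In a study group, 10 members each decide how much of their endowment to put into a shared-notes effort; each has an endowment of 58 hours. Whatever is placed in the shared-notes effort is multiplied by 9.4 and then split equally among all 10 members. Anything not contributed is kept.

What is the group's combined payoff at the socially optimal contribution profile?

Each contributed unit returns 9.400 to the group as a whole (0.9400 to each of 10 players), which exceeds 1, so the social optimum is full contribution: group total = 9.400 × 580 = 5452.00.

5452.00 hours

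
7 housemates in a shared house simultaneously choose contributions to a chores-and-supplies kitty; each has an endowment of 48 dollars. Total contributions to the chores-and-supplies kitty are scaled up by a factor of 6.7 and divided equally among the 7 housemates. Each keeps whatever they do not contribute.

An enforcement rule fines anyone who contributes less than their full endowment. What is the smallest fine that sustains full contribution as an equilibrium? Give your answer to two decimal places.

2.06 dollars

Given the others contribute fully, the best deviation is to contribute 0 (any partial contribution still incurs the fine and gives up units whose private return 0.9571 is below 1).
Deviating from 48 to 0 saves 48 dollars but forfeits the deviator's share of the drop in the chores-and-supplies kitty: 6.7/7 × 48 = 45.94.
So the deviation gain is 48 − 45.94 = 2.06, and the fine must be at least 2.06 dollars to wipe it out.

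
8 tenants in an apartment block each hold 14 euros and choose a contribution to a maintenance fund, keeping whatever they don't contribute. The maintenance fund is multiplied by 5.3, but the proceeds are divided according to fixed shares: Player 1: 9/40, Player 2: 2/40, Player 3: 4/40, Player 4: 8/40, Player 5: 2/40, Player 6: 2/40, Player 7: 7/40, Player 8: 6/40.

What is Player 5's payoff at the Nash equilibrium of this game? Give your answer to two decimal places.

21.42 euros

Each unit j contributes comes back to j as 5.3 × (j's share), so j prefers to contribute only if that share exceeds 1/5.3 = 0.1887; otherwise keeping the unit dominates.
Player 1 and Player 4 clear that bar, contributing 14 each; the remaining 6 contribute 0. Total contributed: 28.
Player 5 keeps 14 and receives 5.3 × 28 × 2/40 = 7.42 from the maintenance fund, for a payoff of 21.42.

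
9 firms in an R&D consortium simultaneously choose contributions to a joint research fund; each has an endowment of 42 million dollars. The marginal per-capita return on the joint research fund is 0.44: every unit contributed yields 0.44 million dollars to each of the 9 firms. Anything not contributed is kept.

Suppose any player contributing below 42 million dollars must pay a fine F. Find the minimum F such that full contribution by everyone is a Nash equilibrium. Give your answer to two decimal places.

Given the others contribute fully, the best deviation is to contribute 0 (any partial contribution still incurs the fine and gives up units whose private return 0.44 is below 1).
Deviating from 42 to 0 saves 42 million dollars but forfeits the deviator's share of the drop in the joint research fund: 0.44 × 42 = 18.48.
So the deviation gain is 42 − 18.48 = 23.52, and the fine must be at least 23.52 million dollars to wipe it out.

23.52 million dollars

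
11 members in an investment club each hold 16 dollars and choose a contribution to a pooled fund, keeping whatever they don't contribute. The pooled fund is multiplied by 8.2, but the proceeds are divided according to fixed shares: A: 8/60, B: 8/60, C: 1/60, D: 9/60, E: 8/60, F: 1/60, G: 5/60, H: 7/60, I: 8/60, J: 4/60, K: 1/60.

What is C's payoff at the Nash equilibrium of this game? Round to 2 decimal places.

26.93 dollars

Player j's private return per contributed unit is 8.2 × (j's share). Contributing is weakly dominant for j when that share is at least 1/8.2 = 0.1220, and contributing 0 is dominant otherwise.
The shares above 0.1220 belong to A, B, D, E and I, contributing 16 each; the remaining 6 contribute 0. Total contributed: 80.
C keeps 16 and receives 8.2 × 80 × 1/60 = 10.93 from the pooled fund, for a payoff of 26.93.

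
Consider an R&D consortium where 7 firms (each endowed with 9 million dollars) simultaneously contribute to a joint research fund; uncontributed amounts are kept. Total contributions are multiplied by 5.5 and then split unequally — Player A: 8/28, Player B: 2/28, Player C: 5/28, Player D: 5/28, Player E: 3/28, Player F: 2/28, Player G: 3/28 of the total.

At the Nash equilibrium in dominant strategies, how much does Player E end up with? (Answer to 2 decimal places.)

For player j, contributing a unit is worthwhile iff 5.5 × (j's share) ≥ 1, i.e. iff j's share is at least 0.1818.
Only Player A (8/28) clears that bar, contributing 9; the remaining 6 contribute 0. Total contributed: 9.
Player E keeps 9 and receives 5.5 × 9 × 3/28 = 5.30 from the joint research fund, for a payoff of 14.30.

14.30 million dollars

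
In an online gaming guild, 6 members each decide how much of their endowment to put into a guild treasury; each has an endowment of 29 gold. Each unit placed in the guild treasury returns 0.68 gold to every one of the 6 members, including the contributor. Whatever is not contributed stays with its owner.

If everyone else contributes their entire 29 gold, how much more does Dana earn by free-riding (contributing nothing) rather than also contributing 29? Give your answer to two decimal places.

9.28 gold

Switching from a contribution of 29 to 0 lets Dana keep an extra 29 gold, but lowers the guild treasury by 29, which costs Dana their own share of that drop: 0.68 × 29 = 19.72.
Net gain = 29 − 19.72 = 9.28. The private return per contributed unit (0.68) is below 1, so free-riding is indeed the best response regardless of what the others do.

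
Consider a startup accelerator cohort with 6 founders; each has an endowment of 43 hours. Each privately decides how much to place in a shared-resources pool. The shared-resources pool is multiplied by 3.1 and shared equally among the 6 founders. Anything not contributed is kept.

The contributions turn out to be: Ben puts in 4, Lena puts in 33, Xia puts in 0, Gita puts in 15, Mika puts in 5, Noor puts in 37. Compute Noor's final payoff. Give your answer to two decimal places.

54.57 hours

Total contributed: 4 + 33 + 0 + 15 + 5 + 37 = 94.
Each receives 3.1 × 94 / 6 = 48.57 from the shared-resources pool.
Noor keeps 43 − 37 = 6, so Noor's payoff is 6 + 48.57 = 54.57.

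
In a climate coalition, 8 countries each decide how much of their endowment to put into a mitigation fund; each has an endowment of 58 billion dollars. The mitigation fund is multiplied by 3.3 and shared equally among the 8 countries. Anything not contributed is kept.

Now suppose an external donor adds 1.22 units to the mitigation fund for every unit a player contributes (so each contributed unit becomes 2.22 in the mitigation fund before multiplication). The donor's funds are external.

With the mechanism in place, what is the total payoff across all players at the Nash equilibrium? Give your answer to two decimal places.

464.00 billion dollars

With the mechanism, a contributed unit returns 3.3 × 2.22 / 8 = 0.9158 per unit of net cost — still below 1 — so contributing 0 remains dominant for every player.
At the Nash equilibrium no one contributes; group total payoff = 8 × 58 = 464.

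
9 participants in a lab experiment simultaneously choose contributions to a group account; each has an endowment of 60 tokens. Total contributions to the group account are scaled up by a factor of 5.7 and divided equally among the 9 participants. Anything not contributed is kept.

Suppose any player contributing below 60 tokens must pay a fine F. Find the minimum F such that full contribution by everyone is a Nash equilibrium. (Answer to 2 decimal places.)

22.00 tokens

Given the others contribute fully, the best deviation is to contribute 0 (any partial contribution still incurs the fine and gives up units whose private return 0.6333 is below 1).
Deviating from 60 to 0 saves 60 tokens but forfeits the deviator's share of the drop in the group account: 5.7/9 × 60 = 38.00.
So the deviation gain is 60 − 38.00 = 22.00, and the fine must be at least 22.00 tokens to wipe it out.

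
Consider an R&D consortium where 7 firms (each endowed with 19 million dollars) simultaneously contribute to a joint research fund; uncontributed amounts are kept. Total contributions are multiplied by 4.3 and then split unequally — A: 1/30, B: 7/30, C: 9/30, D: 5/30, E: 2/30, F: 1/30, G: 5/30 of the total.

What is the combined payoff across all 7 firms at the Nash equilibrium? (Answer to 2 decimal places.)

Each unit j contributes comes back to j as 4.3 × (j's share), so j prefers to contribute only if that share exceeds 1/4.3 = 0.2326; otherwise keeping the unit dominates.
B and C are above the threshold, contributing 19 each; the remaining 5 contribute 0. Total contributed: 38.
The joint research fund pays out 4.3 × 38 = 163.40 in total (split across the unequal shares, but the aggregate is all that matters for the group sum).
The 5 free-riders keep 19 each, adding 95. Group total = 95 + 163.40 = 258.40.

258.40 million dollars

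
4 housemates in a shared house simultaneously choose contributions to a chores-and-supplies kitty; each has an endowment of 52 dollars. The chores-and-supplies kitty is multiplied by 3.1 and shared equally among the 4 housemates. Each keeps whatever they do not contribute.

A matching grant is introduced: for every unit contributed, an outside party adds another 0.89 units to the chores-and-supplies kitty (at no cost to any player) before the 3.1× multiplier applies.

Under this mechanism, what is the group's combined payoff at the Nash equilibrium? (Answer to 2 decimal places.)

1218.67 dollars

The effective private return per unit is now 3.1 × 1.89 / 4 = 1.4648 > 1, so every player's dominant strategy flips to full contribution.
So the Nash equilibrium is full contribution by all 4; the group earns 3.1 × 1.89 × 208 = 1218.67.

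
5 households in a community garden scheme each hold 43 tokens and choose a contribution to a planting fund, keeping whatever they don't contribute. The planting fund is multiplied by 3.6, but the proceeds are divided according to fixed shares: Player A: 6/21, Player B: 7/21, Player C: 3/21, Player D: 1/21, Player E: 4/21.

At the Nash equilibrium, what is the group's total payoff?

438.60 tokens

A player with share s gets back 3.6·s per unit contributed, so full contribution is dominant for anyone with s > 1/3.6 = 0.2778 and zero contribution is dominant for anyone below.
Player A and Player B clear that bar, contributing 43 each; the remaining 3 contribute 0. Total contributed: 86.
The planting fund pays out 3.6 × 86 = 309.60 in total (split across the unequal shares, but the aggregate is all that matters for the group sum).
The 3 free-riders keep 43 each, adding 129. Group total = 129 + 309.60 = 438.60.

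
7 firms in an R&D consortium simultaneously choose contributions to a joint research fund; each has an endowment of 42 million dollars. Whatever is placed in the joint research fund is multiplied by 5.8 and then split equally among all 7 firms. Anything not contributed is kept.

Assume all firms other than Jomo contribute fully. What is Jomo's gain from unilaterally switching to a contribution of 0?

Switching from a contribution of 42 to 0 lets Jomo keep an extra 42 million dollars, but lowers the joint research fund by 42, which costs Jomo their own share of that drop: 5.8/7 × 42 = 34.80.
Net gain = 42 − 34.80 = 7.20. The private return per contributed unit (0.8286) is below 1, so free-riding is indeed the best response regardless of what the others do.

7.20 million dollars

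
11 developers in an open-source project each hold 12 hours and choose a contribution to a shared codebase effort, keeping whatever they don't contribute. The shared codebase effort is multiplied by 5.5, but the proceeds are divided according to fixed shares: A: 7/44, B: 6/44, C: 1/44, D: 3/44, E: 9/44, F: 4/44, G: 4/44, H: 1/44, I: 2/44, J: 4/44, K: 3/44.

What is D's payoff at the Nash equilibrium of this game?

A player with share s gets back 5.5·s per unit contributed, so full contribution is dominant for anyone with s > 1/5.5 = 0.1818 and zero contribution is dominant for anyone below.
Only E (9/44) clears that bar, contributing 12; the remaining 10 contribute 0. Total contributed: 12.
D keeps 12 and receives 5.5 × 12 × 3/44 = 4.50 from the shared codebase effort, for a payoff of 16.50.

16.50 hours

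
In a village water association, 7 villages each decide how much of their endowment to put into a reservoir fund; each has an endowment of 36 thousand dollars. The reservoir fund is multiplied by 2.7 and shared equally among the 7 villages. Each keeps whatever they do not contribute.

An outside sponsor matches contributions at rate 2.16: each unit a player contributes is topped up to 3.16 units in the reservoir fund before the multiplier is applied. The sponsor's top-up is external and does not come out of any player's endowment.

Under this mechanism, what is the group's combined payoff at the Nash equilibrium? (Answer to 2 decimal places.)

With the mechanism, a contributed unit returns 2.7 × 3.16 / 7 = 1.2189 per unit of net cost to the contributor — now above 1 — so contributing fully is weakly dominant for every player.
At the Nash equilibrium everyone contributes 36. Group total payoff = 2.7 × 3.16 × 252 = 2150.06.

2150.06 thousand dollars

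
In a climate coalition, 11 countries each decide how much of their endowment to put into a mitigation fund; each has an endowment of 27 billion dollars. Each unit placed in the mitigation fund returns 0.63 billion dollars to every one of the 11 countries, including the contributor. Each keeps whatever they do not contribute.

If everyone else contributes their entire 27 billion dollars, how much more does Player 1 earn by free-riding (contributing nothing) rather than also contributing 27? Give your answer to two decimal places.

Switching from a contribution of 27 to 0 lets Player 1 keep an extra 27 billion dollars, but lowers the mitigation fund by 27, which costs Player 1 their own share of that drop: 0.63 × 27 = 17.01.
Net gain = 27 − 17.01 = 9.99. The private return per contributed unit (0.63) is below 1, so free-riding is indeed the best response regardless of what the others do.

9.99 billion dollars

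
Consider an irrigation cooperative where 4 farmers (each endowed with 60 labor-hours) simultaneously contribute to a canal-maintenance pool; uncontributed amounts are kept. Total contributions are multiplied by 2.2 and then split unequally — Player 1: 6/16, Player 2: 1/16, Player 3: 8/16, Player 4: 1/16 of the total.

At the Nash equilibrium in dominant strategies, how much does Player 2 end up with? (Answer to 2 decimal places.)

68.25 labor-hours

Each unit j contributes comes back to j as 2.2 × (j's share), so j prefers to contribute only if that share exceeds 1/2.2 = 0.4545; otherwise keeping the unit dominates.
Only Player 3 (8/16) clears that bar, contributing 60; the remaining 3 contribute 0. Total contributed: 60.
Player 2 keeps 60 and receives 2.2 × 60 × 1/16 = 8.25 from the canal-maintenance pool, for a payoff of 68.25.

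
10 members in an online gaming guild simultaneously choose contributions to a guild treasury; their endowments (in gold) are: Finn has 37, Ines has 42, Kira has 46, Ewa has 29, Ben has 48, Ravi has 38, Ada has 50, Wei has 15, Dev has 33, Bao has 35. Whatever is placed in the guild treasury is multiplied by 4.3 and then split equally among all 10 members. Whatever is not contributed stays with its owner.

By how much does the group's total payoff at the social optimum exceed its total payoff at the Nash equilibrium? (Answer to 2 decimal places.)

The private return per contributed unit is 4.3/10 = 0.4300 < 1 for every player regardless of endowment, so the Nash equilibrium is zero contribution and the group total is Σ E_j = 37 + 42 + 46 + 29 + 48 + 38 + 50 + 15 + 33 + 35 = 373.
Each contributed unit returns 4.300 to the group, so the social optimum is full contribution by everyone: group total = 4.300 × 373 = 1603.90.
Efficiency loss = (4.300 − 1) × 373 = 1230.90.

1230.90 gold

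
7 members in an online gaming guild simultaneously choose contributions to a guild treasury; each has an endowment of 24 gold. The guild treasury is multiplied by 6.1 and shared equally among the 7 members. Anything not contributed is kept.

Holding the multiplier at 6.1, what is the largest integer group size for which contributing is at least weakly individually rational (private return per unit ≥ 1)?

6

Private return per unit is 6.1/(group size), which is ≥ 1 whenever the group size is ≤ 6.1.
The largest such integer is 6.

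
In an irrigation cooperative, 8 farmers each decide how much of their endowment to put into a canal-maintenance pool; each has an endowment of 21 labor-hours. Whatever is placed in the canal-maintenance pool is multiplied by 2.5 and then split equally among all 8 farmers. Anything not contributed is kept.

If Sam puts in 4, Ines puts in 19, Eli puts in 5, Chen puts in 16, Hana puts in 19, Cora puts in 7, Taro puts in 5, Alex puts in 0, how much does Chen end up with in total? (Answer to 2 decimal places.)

Total contributed: 4 + 19 + 5 + 16 + 19 + 7 + 5 + 0 = 75.
Each receives 2.5 × 75 / 8 = 23.44 from the canal-maintenance pool.
Chen keeps 21 − 16 = 5, so Chen's payoff is 5 + 23.44 = 28.44.

28.44 labor-hours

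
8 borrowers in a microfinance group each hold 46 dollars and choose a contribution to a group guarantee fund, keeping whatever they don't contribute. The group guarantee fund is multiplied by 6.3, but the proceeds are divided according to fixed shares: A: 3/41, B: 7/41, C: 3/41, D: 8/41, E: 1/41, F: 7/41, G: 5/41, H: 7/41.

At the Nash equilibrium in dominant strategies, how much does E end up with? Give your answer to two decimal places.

74.27 dollars

For player j, contributing a unit is worthwhile iff 6.3 × (j's share) ≥ 1, i.e. iff j's share is at least 0.1587.
B, D, F and H are above the threshold, contributing 46 each; the remaining 4 contribute 0. Total contributed: 184.
E keeps 46 and receives 6.3 × 184 × 1/41 = 28.27 from the group guarantee fund, for a payoff of 74.27.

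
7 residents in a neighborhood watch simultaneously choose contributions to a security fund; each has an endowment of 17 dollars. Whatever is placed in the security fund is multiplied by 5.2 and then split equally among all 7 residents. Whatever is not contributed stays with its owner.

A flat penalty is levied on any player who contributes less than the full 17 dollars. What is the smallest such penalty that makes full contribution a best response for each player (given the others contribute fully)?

Given the others contribute fully, the best deviation is to contribute 0 (any partial contribution still incurs the fine and gives up units whose private return 0.7429 is below 1).
Deviating from 17 to 0 saves 17 dollars but forfeits the deviator's share of the drop in the security fund: 5.2/7 × 17 = 12.63.
So the deviation gain is 17 − 12.63 = 4.37, and the fine must be at least 4.37 dollars to wipe it out.

4.37 dollars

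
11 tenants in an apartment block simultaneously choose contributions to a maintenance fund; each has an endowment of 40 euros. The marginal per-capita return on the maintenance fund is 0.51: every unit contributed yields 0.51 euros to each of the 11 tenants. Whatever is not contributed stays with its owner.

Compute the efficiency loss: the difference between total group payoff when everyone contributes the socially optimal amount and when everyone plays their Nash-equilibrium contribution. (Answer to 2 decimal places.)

2028.40 euros

The private return per contributed unit is 0.51 < 1, so contributing 0 is dominant for every player. At the Nash equilibrium everyone keeps their 40, and the group total is 11 × 40 = 440.
Each contributed unit returns 5.610 to the group as a whole (0.51 to each of 11 players), which exceeds 1, so the social optimum is full contribution: group total = 5.610 × 440 = 2468.40.
Efficiency loss = 2468.40 − 440 = 2028.40.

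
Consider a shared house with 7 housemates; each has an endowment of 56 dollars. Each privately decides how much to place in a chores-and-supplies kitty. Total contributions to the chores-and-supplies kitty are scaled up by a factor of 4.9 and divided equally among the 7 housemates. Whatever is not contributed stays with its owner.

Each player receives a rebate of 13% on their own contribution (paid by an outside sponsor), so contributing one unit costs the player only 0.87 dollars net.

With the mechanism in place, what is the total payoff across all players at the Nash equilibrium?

With the mechanism, a contributed unit returns (4.9/7) / 0.87 = 0.8046 per unit of net cost — still below 1 — so contributing 0 remains dominant for every player.
At the Nash equilibrium no one contributes; group total payoff = 7 × 56 = 392.

392.00 dollars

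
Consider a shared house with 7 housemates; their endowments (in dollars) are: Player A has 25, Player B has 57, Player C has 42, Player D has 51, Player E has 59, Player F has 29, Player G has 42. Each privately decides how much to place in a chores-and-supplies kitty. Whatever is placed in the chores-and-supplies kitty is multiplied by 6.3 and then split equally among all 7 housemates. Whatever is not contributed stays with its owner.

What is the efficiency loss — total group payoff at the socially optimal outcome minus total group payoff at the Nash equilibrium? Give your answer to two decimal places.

The private return per contributed unit is 6.3/7 = 0.9000 < 1 for every player regardless of endowment, so the Nash equilibrium is zero contribution and the group total is Σ E_j = 25 + 57 + 42 + 51 + 59 + 29 + 42 = 305.
Each contributed unit returns 6.300 to the group, so the social optimum is full contribution by everyone: group total = 6.300 × 305 = 1921.50.
Efficiency loss = (6.300 − 1) × 305 = 1616.50.

1616.50 dollars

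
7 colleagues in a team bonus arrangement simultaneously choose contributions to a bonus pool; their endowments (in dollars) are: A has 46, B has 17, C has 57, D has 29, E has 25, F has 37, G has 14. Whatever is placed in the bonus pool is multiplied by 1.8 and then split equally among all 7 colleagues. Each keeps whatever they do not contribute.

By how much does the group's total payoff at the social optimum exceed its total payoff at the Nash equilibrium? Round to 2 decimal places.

180.00 dollars

The private return per contributed unit is 1.8/7 = 0.2571 < 1 for every player regardless of endowment, so the Nash equilibrium is zero contribution and the group total is Σ E_j = 46 + 17 + 57 + 29 + 25 + 37 + 14 = 225.
Each contributed unit returns 1.800 to the group, so the social optimum is full contribution by everyone: group total = 1.800 × 225 = 405.00.
Efficiency loss = (1.800 − 1) × 225 = 180.00.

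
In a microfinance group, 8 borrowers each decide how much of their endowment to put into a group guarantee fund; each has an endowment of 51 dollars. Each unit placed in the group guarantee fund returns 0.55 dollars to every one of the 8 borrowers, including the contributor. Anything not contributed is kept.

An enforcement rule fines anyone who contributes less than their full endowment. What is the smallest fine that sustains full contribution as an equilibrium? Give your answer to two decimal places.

22.95 dollars

Given the others contribute fully, the best deviation is to contribute 0 (any partial contribution still incurs the fine and gives up units whose private return 0.55 is below 1).
Deviating from 51 to 0 saves 51 dollars but forfeits the deviator's share of the drop in the group guarantee fund: 0.55 × 51 = 28.05.
So the deviation gain is 51 − 28.05 = 22.95, and the fine must be at least 22.95 dollars to wipe it out.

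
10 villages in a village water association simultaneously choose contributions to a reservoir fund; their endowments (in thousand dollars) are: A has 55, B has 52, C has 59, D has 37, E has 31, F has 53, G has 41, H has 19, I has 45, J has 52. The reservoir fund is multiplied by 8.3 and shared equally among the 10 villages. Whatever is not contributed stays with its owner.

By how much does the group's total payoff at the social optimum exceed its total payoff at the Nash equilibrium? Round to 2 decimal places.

The private return per contributed unit is 8.3/10 = 0.8300 < 1 for every player regardless of endowment, so the Nash equilibrium is zero contribution and the group total is Σ E_j = 55 + 52 + 59 + 37 + 31 + 53 + 41 + 19 + 45 + 52 = 444.
Each contributed unit returns 8.300 to the group, so the social optimum is full contribution by everyone: group total = 8.300 × 444 = 3685.20.
Efficiency loss = (8.300 − 1) × 444 = 3241.20.

3241.20 thousand dollars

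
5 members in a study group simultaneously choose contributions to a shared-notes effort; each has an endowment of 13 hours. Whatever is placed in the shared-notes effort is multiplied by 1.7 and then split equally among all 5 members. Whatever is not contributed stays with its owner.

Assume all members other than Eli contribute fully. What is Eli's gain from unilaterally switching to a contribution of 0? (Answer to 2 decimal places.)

8.58 hours

Switching from a contribution of 13 to 0 lets Eli keep an extra 13 hours, but lowers the shared-notes effort by 13, which costs Eli their own share of that drop: 1.7/5 × 13 = 4.42.
Net gain = 13 − 4.42 = 8.58. The private return per contributed unit (0.3400) is below 1, so free-riding is indeed the best response regardless of what the others do.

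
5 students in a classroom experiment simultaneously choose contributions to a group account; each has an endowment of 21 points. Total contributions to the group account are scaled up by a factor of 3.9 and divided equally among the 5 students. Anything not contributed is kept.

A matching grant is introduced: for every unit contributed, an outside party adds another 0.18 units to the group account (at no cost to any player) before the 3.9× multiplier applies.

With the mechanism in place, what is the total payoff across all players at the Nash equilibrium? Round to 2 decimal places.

With the mechanism, a contributed unit returns 3.9 × 1.18 / 5 = 0.9204 per unit of net cost — still below 1 — so contributing 0 remains dominant for every player.
At the Nash equilibrium no one contributes; group total payoff = 5 × 21 = 105.

105.00 points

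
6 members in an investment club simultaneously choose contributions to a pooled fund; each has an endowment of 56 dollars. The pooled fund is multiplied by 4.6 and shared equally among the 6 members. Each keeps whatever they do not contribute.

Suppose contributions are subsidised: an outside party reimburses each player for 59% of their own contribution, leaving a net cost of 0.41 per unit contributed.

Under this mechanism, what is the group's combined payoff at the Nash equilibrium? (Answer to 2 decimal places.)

1743.84 dollars

The effective private return per unit is now (4.6/6) / 0.41 = 1.8699 > 1, so every player's dominant strategy flips to full contribution.
So the Nash equilibrium is full contribution by all 6; the group earns 6 × (56 × 0.59 + 4.6 × 56) = 1743.84.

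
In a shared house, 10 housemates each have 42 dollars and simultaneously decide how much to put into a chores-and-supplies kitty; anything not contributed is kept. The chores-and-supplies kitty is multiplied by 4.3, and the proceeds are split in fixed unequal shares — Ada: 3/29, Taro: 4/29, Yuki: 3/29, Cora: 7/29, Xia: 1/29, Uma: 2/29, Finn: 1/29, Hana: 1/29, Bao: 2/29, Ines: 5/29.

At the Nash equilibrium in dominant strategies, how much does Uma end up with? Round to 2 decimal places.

54.46 dollars

A player with share s gets back 4.3·s per unit contributed, so full contribution is dominant for anyone with s > 1/4.3 = 0.2326 and zero contribution is dominant for anyone below.
Cora alone (share 7/29) is above the threshold, contributing 42; the remaining 9 contribute 0. Total contributed: 42.
Uma keeps 42 and receives 4.3 × 42 × 2/29 = 12.46 from the chores-and-supplies kitty, for a payoff of 54.46.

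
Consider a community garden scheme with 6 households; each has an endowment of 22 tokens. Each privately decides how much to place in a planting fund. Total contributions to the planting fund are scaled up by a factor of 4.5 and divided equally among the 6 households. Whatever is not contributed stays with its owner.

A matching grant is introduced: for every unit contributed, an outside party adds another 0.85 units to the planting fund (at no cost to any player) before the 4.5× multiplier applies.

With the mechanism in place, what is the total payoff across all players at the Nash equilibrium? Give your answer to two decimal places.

1098.90 tokens

Under the mechanism each unit contributed yields 4.5 × 1.85 / 6 = 1.3875 back to its contributor per unit of net cost, which exceeds 1, making full contribution the dominant choice for everyone.
So the Nash equilibrium is full contribution by all 6; the group earns 4.5 × 1.85 × 132 = 1098.90.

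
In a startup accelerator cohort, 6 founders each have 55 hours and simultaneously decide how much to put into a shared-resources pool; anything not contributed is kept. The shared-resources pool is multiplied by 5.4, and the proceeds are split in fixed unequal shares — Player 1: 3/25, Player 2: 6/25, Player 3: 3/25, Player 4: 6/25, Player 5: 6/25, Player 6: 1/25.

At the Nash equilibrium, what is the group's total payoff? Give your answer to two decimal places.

For player j, contributing a unit is worthwhile iff 5.4 × (j's share) ≥ 1, i.e. iff j's share is at least 0.1852.
Player 2, Player 4 and Player 5 are above the threshold, contributing 55 each; the remaining 3 contribute 0. Total contributed: 165.
The shared-resources pool pays out 5.4 × 165 = 891.00 in total (split across the unequal shares, but the aggregate is all that matters for the group sum).
The 3 free-riders keep 55 each, adding 165. Group total = 165 + 891.00 = 1056.00.

1056.00 hours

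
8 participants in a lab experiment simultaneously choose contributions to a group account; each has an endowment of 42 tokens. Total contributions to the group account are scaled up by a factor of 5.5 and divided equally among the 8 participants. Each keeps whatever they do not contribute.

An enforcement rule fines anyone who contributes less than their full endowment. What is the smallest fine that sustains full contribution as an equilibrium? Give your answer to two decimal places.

Given the others contribute fully, the best deviation is to contribute 0 (any partial contribution still incurs the fine and gives up units whose private return 0.6875 is below 1).
Deviating from 42 to 0 saves 42 tokens but forfeits the deviator's share of the drop in the group account: 5.5/8 × 42 = 28.87.
So the deviation gain is 42 − 28.87 = 13.13, and the fine must be at least 13.13 tokens to wipe it out.

13.13 tokens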